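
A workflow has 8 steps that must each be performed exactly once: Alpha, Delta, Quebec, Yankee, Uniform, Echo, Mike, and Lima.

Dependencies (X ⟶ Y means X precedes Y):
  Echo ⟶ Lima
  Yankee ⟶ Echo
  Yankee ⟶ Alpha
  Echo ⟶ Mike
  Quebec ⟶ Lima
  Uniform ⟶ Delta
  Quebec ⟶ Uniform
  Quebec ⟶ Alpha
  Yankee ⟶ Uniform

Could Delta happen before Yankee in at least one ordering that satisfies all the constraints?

No

There is a dependency chain Yankee → Uniform → Delta, so Delta always comes after Yankee.
So no valid ordering can have Delta before Yankee.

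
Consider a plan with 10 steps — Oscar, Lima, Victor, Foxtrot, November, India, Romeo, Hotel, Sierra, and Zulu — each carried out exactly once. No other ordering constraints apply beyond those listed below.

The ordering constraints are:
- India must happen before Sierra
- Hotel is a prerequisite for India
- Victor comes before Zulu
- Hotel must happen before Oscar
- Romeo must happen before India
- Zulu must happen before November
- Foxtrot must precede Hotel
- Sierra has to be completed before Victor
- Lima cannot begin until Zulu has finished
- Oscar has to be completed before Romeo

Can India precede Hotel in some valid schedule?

There is a dependency chain Hotel → India, so India always comes after Hotel.
So no valid ordering can have India before Hotel.

No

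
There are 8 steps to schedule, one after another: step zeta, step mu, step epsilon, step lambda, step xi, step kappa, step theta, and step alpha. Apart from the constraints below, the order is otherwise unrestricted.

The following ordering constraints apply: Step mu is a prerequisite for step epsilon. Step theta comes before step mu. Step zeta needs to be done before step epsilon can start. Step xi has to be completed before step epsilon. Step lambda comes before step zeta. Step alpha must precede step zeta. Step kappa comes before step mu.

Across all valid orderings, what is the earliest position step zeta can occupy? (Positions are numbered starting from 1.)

Every step that must precede step zeta has to come before it. Tracing all chains that end at step zeta, those steps are: step lambda, step alpha — 2 in total.
So at minimum 2 steps come before step zeta, putting step zeta no earlier than position 3. That position is achievable by scheduling exactly those predecessors first.

3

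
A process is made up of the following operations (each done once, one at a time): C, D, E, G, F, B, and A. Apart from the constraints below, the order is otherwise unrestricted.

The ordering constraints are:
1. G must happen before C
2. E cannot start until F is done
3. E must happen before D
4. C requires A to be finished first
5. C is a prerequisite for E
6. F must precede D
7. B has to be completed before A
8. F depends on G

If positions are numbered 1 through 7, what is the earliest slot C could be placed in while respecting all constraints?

4

The operations that are forced before C, directly or transitively, are G, B, A. That's 3 operations.
So at minimum 3 operations come before C, putting C no earlier than position 4. That position is achievable by scheduling exactly those predecessors first.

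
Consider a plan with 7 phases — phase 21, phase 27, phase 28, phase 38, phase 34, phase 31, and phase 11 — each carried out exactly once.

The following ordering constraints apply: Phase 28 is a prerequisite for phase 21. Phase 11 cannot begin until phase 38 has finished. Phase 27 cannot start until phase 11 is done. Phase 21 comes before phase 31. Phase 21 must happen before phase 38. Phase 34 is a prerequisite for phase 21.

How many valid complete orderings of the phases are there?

The phases with no prerequisites are phase 28, phase 34; any of them can be placed first.
Systematically extending each partial ordering one phase at a time and counting, there are 8 complete orderings.

8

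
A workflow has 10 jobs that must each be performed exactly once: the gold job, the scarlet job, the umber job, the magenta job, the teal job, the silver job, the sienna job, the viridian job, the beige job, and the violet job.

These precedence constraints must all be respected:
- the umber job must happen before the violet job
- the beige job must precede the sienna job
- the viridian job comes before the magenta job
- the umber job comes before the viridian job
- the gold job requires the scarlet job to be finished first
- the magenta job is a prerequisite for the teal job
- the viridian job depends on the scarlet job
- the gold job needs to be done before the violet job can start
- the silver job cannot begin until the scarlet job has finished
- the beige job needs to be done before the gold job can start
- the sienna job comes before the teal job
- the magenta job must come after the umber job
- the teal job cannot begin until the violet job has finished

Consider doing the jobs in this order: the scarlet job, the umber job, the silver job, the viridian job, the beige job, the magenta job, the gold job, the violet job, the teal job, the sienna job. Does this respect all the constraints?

No

Here the sienna job comes after the teal job.
Since the sienna job is required before the teal job, the ordering is invalid.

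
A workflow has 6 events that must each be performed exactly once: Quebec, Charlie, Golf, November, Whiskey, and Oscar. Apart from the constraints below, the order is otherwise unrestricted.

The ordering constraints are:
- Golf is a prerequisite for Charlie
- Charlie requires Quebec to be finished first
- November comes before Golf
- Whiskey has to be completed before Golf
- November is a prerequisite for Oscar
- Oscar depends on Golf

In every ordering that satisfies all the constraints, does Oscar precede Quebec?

Oscar and Quebec are not related by any chain of constraints.
A valid ordering placing Quebec before Oscar exists, so the answer is no.

No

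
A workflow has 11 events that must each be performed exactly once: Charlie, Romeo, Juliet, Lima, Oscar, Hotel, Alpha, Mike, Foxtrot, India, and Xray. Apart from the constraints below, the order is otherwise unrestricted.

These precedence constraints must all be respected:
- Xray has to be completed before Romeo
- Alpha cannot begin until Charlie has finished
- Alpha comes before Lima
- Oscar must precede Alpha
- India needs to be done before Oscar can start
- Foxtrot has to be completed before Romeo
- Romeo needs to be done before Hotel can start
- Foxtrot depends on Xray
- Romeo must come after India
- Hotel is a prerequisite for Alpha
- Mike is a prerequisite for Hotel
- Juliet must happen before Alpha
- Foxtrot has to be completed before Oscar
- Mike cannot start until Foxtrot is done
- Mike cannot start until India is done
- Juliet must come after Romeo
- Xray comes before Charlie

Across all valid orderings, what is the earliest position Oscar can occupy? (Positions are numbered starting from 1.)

4

The events that are forced before Oscar, directly or transitively, are Foxtrot, India, Xray. That's 3 events.
With 3 mandatory predecessors, the earliest Oscar can sit is position 3+1 = 4, and placing just those 3 first achieves it.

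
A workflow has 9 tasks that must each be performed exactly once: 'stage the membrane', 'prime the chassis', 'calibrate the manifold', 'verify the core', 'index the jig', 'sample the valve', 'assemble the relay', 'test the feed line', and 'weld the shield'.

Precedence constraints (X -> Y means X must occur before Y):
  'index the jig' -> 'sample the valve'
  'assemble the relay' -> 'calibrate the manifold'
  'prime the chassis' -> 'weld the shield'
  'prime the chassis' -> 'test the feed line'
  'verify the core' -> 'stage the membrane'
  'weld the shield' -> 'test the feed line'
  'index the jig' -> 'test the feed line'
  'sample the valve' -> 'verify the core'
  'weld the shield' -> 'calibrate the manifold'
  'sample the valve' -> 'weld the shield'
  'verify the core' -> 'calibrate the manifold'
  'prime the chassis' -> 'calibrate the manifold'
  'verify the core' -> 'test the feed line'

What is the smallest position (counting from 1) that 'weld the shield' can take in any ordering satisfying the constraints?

4

Working backwards through the constraints from 'weld the shield', its full set of required predecessors is 'prime the chassis', 'index the jig', 'sample the valve' — 3 of them.
With 3 mandatory predecessors, the earliest 'weld the shield' can sit is position 3+1 = 4, and placing just those 3 first achieves it.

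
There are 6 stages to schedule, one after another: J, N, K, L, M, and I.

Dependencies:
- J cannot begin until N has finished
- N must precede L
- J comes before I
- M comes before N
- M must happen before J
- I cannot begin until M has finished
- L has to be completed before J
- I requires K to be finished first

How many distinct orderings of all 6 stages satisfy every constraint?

5

2 stages have no prerequisites (K, M), so any of them could come first.
Systematically extending each partial ordering one stage at a time and counting, there are 5 complete orderings.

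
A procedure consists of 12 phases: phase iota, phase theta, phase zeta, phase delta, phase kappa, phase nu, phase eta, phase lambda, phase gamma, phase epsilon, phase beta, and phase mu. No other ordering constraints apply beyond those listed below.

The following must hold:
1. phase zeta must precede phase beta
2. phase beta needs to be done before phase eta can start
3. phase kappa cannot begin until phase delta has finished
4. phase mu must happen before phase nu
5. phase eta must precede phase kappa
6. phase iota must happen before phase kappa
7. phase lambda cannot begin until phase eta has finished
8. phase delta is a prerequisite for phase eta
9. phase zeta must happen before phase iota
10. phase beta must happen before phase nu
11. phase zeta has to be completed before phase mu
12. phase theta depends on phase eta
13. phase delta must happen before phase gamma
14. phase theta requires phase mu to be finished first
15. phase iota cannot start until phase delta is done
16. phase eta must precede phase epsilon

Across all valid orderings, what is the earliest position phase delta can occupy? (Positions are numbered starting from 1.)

No constraint forces any other phase before phase delta, so it can be placed first.

1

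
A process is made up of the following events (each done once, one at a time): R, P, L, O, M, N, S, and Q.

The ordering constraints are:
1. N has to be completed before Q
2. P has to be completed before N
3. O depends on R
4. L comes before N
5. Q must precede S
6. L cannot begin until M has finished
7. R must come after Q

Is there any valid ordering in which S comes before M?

Following M → L → N → Q → S, M must precede S in every valid ordering.
Hence S can never be scheduled before M.

No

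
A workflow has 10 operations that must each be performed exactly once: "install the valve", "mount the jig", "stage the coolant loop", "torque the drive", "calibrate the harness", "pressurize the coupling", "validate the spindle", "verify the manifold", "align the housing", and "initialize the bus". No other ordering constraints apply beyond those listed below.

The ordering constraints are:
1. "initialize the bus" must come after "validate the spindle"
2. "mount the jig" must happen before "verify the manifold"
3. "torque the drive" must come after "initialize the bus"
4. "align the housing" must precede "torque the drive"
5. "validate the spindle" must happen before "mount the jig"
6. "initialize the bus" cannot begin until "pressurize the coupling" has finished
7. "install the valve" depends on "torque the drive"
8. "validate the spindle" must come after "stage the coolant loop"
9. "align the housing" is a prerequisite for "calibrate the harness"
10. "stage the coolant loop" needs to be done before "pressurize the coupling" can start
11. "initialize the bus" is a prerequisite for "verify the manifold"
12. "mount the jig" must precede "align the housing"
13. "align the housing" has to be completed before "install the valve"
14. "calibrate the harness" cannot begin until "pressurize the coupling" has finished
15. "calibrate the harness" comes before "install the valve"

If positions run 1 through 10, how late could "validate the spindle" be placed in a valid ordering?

3

Every operation that must follow "validate the spindle" has to come after it. Tracing all chains starting from "validate the spindle", those operations are: "install the valve", "mount the jig", "torque the drive", "calibrate the harness", "verify the manifold", "align the housing", "initialize the bus" — 7 in total.
So at least 7 operations follow "validate the spindle", putting "validate the spindle" no later than position 3. That position is achievable by scheduling everything else first.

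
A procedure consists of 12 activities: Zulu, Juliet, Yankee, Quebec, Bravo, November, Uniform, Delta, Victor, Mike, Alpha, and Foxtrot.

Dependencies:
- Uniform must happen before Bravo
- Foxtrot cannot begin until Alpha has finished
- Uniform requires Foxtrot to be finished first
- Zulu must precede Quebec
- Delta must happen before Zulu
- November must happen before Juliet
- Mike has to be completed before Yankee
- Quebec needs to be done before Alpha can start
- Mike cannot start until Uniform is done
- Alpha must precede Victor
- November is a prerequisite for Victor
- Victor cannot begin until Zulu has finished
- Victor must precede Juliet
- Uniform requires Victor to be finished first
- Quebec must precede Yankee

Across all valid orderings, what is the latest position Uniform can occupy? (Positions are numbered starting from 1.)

Every activity that must follow Uniform has to come after it. Tracing all chains starting from Uniform, those activities are: Yankee, Bravo, Mike — 3 in total.
So at least 3 activities follow Uniform, putting Uniform no later than position 9. That position is achievable by scheduling everything else first.

9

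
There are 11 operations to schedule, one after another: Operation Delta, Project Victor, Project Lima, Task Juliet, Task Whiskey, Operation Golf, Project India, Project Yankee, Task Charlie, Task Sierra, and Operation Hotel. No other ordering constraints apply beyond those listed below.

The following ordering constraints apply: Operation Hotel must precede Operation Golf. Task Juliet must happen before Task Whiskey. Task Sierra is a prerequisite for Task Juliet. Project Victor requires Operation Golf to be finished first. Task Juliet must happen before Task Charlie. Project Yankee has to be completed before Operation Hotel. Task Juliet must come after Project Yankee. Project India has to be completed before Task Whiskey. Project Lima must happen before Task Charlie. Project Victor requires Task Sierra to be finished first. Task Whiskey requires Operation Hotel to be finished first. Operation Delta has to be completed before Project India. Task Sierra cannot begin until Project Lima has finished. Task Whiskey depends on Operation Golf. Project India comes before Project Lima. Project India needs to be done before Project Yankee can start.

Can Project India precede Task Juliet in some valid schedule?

Yes

Project India is actually forced before Task Juliet by the constraints, so certainly some valid ordering has Project India first.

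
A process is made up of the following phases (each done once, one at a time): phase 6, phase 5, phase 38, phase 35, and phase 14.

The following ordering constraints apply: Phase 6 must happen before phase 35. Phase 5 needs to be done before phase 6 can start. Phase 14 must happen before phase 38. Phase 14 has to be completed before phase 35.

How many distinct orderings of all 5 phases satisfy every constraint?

9

The phases with no prerequisites are phase 5, phase 14; any of them can be placed first.
Counting all ways to extend the partial order to a total order gives 9.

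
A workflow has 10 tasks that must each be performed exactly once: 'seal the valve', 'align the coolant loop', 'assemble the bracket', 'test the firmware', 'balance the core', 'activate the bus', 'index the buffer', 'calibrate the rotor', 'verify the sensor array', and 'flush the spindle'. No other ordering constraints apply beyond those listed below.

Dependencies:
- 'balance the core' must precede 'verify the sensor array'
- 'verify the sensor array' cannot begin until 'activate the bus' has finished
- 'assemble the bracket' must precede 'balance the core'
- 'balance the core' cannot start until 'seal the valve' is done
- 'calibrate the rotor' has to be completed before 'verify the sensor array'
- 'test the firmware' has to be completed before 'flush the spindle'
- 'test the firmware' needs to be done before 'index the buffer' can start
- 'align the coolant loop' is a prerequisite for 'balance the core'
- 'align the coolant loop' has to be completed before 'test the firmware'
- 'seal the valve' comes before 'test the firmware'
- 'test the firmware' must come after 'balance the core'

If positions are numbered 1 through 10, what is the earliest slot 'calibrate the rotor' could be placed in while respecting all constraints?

No constraint forces any other task before 'calibrate the rotor', so it can be placed first.

1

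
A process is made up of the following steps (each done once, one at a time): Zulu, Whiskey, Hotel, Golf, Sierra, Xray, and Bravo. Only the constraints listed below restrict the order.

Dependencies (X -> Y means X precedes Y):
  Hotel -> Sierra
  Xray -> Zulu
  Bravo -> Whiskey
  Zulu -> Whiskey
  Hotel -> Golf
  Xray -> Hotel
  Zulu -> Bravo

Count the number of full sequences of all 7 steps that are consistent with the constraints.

40

Xray is the only step with nothing required before it, so every ordering starts there.
Systematically extending each partial ordering one step at a time and counting, there are 40 complete orderings.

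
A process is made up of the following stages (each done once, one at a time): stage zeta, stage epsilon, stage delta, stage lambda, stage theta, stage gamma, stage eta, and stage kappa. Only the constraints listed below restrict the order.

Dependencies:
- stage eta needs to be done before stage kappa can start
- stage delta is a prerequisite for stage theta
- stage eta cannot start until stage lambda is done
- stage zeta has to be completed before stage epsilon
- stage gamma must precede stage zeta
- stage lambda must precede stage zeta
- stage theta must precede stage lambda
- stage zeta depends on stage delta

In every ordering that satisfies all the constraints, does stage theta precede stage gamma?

No chain of constraints connects stage theta to stage gamma in either direction.
So stage theta can come before stage gamma or after — it is not forced.

No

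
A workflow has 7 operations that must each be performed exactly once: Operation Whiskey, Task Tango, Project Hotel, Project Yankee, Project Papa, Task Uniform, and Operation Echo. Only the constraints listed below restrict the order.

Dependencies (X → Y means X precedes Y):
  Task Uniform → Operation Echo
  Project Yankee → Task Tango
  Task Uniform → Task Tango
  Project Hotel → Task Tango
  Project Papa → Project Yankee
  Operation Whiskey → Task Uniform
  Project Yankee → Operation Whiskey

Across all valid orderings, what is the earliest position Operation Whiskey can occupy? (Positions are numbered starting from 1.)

Working backwards through the constraints from Operation Whiskey, its full set of required predecessors is Project Yankee, Project Papa — 2 of them.
With 2 mandatory predecessors, the earliest Operation Whiskey can sit is position 2+1 = 3, and placing just those 2 first achieves it.

3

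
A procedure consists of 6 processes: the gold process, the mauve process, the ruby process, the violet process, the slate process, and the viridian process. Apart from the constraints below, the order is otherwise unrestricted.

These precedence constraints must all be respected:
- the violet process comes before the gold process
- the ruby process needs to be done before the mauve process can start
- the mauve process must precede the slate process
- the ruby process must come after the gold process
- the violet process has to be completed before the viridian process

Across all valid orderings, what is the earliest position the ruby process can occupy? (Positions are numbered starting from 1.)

3

The processes that are forced before the ruby process, directly or transitively, are the gold process, the violet process. That's 2 processes.
With 2 mandatory predecessors, the earliest the ruby process can sit is position 2+1 = 3, and placing just those 2 first achieves it.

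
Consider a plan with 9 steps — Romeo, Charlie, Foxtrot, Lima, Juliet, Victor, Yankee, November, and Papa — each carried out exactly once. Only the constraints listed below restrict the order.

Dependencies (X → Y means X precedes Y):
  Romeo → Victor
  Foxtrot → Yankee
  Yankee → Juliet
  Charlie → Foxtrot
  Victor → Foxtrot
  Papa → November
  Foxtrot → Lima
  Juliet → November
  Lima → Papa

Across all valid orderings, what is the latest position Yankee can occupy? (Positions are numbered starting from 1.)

Following every chain forward from Yankee, the steps that must come later are Juliet, November — 2 of them.
With 2 mandatory successors out of 9 steps total, the latest slot for Yankee is 9−2 = 7, and it's reachable by doing all non-successors before Yankee.

7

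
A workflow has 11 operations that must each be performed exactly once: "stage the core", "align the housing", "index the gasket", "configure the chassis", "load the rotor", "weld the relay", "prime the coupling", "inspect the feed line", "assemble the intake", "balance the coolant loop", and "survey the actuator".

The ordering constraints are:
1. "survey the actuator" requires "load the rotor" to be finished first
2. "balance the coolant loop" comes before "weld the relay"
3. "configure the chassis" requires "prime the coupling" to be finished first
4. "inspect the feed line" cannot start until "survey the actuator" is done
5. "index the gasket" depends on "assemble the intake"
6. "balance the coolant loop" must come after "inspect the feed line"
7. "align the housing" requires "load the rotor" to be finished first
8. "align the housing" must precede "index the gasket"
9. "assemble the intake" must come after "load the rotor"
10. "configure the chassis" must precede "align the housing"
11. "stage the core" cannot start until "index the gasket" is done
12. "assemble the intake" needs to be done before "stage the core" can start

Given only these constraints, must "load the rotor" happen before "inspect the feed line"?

There is a constraint chain "load the rotor" → "survey the actuator" → "inspect the feed line".
So "load the rotor" must precede "inspect the feed line" in any valid ordering.

Yes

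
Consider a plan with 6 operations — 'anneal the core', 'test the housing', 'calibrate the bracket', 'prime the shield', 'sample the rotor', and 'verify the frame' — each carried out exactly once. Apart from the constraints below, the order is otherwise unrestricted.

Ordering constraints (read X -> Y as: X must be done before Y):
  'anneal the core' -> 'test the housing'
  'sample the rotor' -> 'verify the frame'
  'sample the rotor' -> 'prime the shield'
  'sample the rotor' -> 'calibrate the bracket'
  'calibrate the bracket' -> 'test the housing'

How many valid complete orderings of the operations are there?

52

The operations with no prerequisites are 'anneal the core', 'sample the rotor'; any of them can be placed first.
Counting all ways to extend the partial order to a total order gives 52.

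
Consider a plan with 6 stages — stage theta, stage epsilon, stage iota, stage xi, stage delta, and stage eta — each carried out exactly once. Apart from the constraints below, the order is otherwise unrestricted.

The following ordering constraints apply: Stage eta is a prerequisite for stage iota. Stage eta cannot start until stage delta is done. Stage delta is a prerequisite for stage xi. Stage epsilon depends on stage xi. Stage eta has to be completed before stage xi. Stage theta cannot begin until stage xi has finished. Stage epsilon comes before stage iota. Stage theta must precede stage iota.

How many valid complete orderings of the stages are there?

Only stage delta has no prerequisites, so it must go first.
Systematically extending each partial ordering one stage at a time and counting, there are 2 complete orderings.

2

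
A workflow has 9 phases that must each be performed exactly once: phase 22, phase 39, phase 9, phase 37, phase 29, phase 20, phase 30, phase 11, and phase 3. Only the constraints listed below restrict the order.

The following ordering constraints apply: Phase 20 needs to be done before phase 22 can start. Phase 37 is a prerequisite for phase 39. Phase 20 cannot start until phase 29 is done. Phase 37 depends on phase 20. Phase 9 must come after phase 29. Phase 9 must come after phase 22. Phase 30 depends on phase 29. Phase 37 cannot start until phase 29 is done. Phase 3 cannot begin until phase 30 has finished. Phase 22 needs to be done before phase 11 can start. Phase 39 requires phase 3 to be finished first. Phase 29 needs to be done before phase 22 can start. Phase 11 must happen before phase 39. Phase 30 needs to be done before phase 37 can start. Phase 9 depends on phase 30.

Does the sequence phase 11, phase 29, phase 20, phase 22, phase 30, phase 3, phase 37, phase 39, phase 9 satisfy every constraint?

No

The sequence places phase 11 ahead of phase 22.
But one of the constraints requires phase 22 before phase 11, so this ordering violates it.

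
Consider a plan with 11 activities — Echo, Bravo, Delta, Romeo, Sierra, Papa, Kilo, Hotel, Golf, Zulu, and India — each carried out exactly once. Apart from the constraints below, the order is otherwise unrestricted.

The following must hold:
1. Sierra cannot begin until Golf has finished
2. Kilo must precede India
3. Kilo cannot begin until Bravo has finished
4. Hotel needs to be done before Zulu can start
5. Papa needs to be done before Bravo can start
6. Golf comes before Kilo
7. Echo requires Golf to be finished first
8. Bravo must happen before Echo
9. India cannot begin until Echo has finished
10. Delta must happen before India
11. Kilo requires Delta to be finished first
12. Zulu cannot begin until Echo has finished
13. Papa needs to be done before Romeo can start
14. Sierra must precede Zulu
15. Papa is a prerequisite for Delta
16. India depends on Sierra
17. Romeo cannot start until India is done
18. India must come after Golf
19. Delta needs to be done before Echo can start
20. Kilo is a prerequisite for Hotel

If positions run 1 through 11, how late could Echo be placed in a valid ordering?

8

Every activity that must follow Echo has to come after it. Tracing all chains starting from Echo, those activities are: Romeo, Zulu, India — 3 in total.
With 3 mandatory successors out of 11 activities total, the latest slot for Echo is 11−3 = 8, and it's reachable by doing all non-successors before Echo.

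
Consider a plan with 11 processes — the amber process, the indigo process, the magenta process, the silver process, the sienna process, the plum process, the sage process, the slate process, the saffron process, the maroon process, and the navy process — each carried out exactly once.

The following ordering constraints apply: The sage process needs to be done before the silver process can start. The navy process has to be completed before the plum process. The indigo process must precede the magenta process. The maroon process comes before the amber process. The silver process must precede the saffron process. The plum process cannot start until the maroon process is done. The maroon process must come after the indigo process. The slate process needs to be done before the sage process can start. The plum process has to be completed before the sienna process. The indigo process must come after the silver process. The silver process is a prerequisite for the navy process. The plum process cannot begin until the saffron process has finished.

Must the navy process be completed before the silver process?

No

The constraints actually force the silver process before the navy process (via the silver process → the navy process), not the other way around.
So the navy process never precedes the silver process.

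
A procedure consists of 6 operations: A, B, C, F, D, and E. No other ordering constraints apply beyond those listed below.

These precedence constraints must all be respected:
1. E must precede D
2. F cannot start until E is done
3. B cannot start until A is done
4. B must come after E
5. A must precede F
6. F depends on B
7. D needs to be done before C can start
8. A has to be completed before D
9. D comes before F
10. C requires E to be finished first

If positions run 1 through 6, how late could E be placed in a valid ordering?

Every operation that must follow E has to come after it. Tracing all chains starting from E, those operations are: B, C, F, D — 4 in total.
With 4 mandatory successors out of 6 operations total, the latest slot for E is 6−4 = 2, and it's reachable by doing all non-successors before E.

2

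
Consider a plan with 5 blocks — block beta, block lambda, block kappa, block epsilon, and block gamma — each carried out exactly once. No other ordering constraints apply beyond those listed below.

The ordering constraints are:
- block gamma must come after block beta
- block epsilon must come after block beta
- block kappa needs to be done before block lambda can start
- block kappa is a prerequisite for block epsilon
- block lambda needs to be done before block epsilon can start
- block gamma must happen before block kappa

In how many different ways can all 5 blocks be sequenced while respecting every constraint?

1

Block beta is the only block with nothing required before it, so every ordering starts there.
Continuing from there, at each step only one block has all its prerequisites placed, so the ordering is fully determined — there is exactly 1.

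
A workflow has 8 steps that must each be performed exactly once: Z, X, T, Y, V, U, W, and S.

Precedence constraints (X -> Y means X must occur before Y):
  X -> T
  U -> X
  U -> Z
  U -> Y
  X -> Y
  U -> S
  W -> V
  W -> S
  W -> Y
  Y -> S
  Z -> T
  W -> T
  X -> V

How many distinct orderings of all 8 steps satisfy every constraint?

2 steps have no prerequisites (U, W), so any of them could come first.
Counting all ways to extend the partial order to a total order gives 150.

150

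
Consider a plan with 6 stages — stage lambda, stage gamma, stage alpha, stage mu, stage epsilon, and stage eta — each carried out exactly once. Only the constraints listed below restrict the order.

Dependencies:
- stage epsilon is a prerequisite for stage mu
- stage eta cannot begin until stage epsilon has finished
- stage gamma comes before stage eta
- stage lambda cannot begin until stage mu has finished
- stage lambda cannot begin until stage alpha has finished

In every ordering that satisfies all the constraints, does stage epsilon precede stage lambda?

Following the dependencies: stage epsilon → stage mu → stage lambda.
Hence stage epsilon necessarily comes before stage lambda.

Yes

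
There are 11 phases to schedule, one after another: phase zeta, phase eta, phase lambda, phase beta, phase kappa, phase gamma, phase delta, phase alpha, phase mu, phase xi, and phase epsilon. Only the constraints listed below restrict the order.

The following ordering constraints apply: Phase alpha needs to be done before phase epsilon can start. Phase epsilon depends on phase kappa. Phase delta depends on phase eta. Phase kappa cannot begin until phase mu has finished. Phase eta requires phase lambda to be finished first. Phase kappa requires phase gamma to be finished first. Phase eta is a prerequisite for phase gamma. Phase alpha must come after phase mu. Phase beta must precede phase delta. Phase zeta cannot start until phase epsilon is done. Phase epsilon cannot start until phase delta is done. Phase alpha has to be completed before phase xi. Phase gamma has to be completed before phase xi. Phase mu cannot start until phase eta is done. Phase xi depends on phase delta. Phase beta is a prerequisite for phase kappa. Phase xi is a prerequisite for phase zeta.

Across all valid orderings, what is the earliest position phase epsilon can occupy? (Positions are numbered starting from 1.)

9

Working backwards through the constraints from phase epsilon, its full set of required predecessors is phase eta, phase lambda, phase beta, phase kappa, phase gamma, phase delta, phase alpha, phase mu — 8 of them.
So at minimum 8 phases come before phase epsilon, putting phase epsilon no earlier than position 9. That position is achievable by scheduling exactly those predecessors first.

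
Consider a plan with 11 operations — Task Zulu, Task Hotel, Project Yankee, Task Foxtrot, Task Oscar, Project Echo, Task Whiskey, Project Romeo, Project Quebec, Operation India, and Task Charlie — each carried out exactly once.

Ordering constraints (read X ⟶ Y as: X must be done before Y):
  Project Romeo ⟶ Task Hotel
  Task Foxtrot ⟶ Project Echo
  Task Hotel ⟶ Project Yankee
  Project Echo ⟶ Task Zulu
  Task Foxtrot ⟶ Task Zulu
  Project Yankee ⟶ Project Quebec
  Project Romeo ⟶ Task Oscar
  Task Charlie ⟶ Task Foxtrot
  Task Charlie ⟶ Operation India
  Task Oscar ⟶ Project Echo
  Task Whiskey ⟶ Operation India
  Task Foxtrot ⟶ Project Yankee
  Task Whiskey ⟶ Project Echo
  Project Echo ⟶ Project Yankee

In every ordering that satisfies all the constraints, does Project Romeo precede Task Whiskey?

No

Nothing in the constraints links Project Romeo and Task Whiskey; they are unordered relative to each other.
A valid ordering placing Task Whiskey before Project Romeo exists, so the answer is no.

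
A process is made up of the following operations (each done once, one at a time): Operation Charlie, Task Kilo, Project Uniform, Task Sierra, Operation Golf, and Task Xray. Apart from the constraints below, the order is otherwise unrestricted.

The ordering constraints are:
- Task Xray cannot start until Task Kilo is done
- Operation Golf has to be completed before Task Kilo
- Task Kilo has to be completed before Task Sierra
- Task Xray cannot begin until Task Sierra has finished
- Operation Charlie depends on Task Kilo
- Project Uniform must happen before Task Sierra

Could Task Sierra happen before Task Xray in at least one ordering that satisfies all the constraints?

Every valid ordering already has Task Sierra before Task Xray (the constraints require it), so in particular at least one does.

Yes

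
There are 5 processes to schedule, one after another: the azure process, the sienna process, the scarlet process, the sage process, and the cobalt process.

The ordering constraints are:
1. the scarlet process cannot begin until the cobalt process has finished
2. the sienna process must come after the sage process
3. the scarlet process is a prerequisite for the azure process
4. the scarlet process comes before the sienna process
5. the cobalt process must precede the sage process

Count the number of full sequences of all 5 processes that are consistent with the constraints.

5

Only the cobalt process has no prerequisites, so it must go first.
Counting all ways to extend the partial order to a total order gives 5.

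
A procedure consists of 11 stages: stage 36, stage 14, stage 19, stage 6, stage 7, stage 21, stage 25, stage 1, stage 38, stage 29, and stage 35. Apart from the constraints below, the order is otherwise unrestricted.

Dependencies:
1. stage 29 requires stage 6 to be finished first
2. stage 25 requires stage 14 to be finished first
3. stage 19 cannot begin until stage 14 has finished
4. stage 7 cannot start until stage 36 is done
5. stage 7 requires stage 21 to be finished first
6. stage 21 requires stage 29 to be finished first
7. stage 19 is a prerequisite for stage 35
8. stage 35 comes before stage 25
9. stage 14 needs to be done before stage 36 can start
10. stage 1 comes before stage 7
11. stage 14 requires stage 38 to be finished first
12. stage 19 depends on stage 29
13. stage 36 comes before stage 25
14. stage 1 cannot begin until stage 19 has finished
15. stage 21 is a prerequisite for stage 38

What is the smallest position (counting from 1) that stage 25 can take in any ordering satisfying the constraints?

9

Working backwards through the constraints from stage 25, its full set of required predecessors is stage 36, stage 14, stage 19, stage 6, stage 21, stage 38, stage 29, stage 35 — 8 of them.
With 8 mandatory predecessors, the earliest stage 25 can sit is position 8+1 = 9, and placing just those 8 first achieves it.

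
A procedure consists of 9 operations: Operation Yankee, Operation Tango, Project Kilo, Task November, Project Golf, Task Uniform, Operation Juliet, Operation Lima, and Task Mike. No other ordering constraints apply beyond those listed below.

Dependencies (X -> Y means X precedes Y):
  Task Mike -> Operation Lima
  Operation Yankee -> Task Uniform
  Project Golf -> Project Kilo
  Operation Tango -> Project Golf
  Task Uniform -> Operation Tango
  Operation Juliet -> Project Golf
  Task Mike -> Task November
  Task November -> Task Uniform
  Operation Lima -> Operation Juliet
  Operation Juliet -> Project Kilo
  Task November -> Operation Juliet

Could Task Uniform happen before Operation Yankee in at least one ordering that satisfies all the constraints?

No

Following Operation Yankee → Task Uniform, Operation Yankee must precede Task Uniform in every valid ordering.
So no valid ordering can have Task Uniform before Operation Yankee.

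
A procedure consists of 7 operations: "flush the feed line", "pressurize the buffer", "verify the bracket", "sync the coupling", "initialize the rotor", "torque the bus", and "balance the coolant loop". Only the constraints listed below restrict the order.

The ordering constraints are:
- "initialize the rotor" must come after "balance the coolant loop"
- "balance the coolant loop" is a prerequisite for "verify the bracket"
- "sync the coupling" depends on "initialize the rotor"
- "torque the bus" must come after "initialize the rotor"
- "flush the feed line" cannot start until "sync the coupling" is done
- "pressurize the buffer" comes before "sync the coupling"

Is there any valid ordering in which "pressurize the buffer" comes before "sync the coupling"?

"pressurize the buffer" is actually forced before "sync the coupling" by the constraints, so certainly some valid ordering has "pressurize the buffer" first.

Yes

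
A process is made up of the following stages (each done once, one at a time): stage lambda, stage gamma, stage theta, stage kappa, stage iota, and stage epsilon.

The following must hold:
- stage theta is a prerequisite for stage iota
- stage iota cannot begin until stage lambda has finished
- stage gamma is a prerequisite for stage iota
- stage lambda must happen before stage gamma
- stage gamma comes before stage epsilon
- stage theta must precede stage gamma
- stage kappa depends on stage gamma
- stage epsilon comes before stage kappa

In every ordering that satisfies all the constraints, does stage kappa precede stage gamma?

There is a chain stage gamma → stage kappa, which puts stage gamma before stage kappa.
So stage kappa never precedes stage gamma.

No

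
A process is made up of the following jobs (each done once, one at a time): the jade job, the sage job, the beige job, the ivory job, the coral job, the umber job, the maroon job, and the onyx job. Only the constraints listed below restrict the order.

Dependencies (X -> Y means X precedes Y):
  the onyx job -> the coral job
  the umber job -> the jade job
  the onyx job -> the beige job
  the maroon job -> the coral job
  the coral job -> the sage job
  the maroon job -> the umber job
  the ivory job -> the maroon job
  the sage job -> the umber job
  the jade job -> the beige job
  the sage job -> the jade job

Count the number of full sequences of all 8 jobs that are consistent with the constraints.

3

The jobs with no prerequisites are the ivory job, the onyx job; any of them can be placed first.
Counting all ways to extend the partial order to a total order gives 3.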